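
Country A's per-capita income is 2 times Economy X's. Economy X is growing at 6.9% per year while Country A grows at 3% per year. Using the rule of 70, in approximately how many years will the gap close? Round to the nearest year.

roughly 18 years

What matters is the difference: 3.9 pp.
Rule of 70 on the gap: the ratio halves every 70/3.9 ≈ 17.95 years.
A 2 times gap closes after 1 halving: 1 × 17.95 ≈ 18 years.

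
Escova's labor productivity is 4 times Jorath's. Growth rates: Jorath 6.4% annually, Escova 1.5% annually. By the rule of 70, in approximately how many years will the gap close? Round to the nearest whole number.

around 29 years

The growth-rate gap is 6.4% − 1.5% = 4.9 percentage points.
So the ratio between them halves every 70/4.9 ≈ 14.29 years.
A 4 times gap closes after 2 halvings: 2 × 14.29 ≈ 29 years.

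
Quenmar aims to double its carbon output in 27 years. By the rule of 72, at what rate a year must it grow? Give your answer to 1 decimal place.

72 / 27 ≈ 2.67, so about 2.7% a year.

≈ 2.7% a year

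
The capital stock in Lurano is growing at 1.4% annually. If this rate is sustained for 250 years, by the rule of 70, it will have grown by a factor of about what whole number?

At 1.4% one doubling takes ≈ 50.00 years; 250 years is 5 of them, so ×32.

roughly 32 times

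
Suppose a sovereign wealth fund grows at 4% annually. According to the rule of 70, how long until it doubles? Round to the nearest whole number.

18 years

At 4%, doubling takes about 70/4 = 17.50 years.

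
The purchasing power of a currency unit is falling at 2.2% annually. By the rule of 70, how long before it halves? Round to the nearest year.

approximately 32 years

The rule works in reverse for decay: 70/2.2 ≈ 31.82 years to halve.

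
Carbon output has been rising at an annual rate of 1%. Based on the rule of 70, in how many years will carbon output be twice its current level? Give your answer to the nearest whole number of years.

≈ 70 years

70/1 ≈ 70.00, so it doubles roughly every 70 years.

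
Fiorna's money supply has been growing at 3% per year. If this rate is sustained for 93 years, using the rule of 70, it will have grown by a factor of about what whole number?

roughly 16 times

Doubling time ≈ 70/3 = 23.33 years.
93/23.33 ≈ 4 doublings, so about 2^4 = 16×.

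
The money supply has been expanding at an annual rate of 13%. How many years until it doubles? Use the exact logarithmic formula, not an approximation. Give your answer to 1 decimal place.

5.7 years

t = ln(2) / ln(1 + 0.13) = 0.6931 / 0.122218 ≈ 5.67.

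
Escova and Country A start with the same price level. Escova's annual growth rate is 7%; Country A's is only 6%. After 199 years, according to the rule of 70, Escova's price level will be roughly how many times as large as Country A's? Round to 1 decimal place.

Rate gap = 7% − 6% = 1 point.
The ratio doubles every 70/1 ≈ 70.00 years.
199/70.00 ≈ 2.84 doublings → ratio ≈ 2^2.84 ≈ 7.2.

around 7.2 times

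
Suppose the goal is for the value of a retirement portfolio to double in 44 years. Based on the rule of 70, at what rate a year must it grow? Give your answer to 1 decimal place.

70 / 44 ≈ 1.59, so about 1.6% a year.

1.6% a year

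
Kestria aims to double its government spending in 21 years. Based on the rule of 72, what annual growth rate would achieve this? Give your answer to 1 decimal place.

72 / 21 ≈ 3.43, so about 3.4% a year.

about 3.4%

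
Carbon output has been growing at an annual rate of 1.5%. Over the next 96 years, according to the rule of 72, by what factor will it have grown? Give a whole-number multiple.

72/1.5 ≈ 48.00 years per doubling.
96 years fits 2 doublings: 2^2 = 4.

≈ 4 times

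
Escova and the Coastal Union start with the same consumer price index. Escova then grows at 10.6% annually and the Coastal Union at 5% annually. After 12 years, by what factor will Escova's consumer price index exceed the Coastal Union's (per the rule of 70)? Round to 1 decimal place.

Escova pulls ahead at 5.6 pp per year, so the ratio doubles every 70/5.6 ≈ 12.50 years.
In 12 years that's 0.96 doublings: 2^0.96 ≈ 1.9.

approximately 1.9 times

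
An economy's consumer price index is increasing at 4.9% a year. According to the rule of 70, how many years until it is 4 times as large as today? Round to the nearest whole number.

Doubling time ≈ 70/4.9 = 14.29 years.
Getting to 4× needs 2 doublings: 2 × 14.29 ≈ 29 years.

about 29 years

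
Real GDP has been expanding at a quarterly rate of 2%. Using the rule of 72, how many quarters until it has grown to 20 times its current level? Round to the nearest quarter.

roughly 156 quarters

One doubling takes 72/2 = 36.00 quarters.
Reaching 20× takes log₂(20) ≈ 4.32 doublings.
4.32 × 36.00 ≈ 156 quarters.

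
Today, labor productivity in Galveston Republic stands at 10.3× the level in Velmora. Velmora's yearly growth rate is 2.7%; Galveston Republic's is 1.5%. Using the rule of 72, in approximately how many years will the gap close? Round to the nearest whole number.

What matters is the difference: 1.2 pp.
Rule of 72 on the gap: the ratio halves every 72/1.2 ≈ 60.00 years.
A 10.3× gap takes log₂(10.3) ≈ 3.36 halvings to close: 3.36 × 60.00 ≈ 202 years.

about 202 years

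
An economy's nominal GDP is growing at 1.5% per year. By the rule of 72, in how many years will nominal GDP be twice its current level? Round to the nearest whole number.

72/1.5 ≈ 48.00, so it doubles roughly every 48 years.

approximately 48 years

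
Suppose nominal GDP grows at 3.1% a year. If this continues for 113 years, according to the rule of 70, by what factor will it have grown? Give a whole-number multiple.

≈ 32 times

Doubling time ≈ 70/3.1 = 22.58 years.
113/22.58 ≈ 5 doublings, so about 2^5 = 32×.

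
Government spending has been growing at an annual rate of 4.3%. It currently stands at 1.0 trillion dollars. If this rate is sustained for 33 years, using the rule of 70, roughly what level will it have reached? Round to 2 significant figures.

It doubles every 70/4.3 ≈ 16.28 years, so 33 years is 2.03 doublings.
2^2.03 ≈ 4.08; 1.0 × 4.08 ≈ 4.1 trillion dollars.

about 4.1 trillion dollars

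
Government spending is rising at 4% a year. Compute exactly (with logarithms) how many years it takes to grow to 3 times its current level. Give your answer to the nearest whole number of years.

t = ln(3) / ln(1 + 0.04) = 1.0986 / 0.039221 ≈ 28.01.
≈ 28 years.

28 years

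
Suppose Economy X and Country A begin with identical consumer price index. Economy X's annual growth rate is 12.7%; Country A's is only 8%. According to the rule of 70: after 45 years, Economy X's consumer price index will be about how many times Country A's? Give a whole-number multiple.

Economy X pulls ahead at 4.7 pp per year, so the ratio doubles every 70/4.7 ≈ 14.89 years.
In 45 years that's 3.02 doublings: 2^3.02 ≈ 8.

8 times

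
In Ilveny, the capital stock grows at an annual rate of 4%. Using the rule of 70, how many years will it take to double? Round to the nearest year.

around 18 years

At 4%, doubling takes about 70/4 = 17.50 years.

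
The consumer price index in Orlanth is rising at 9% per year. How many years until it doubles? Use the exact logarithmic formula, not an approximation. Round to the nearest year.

8 years

t = ln(2) / ln(1 + 0.09) = 0.6931 / 0.086178 ≈ 8.04.
≈ 8 years.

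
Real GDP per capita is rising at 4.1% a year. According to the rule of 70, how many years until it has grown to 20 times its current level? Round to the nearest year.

around 74 years

At 4.1% it doubles every 70/4.1 ≈ 17.07 years.
Reaching 20× takes log₂(20) ≈ 4.32 doublings.
4.32 × 17.07 ≈ 74 years.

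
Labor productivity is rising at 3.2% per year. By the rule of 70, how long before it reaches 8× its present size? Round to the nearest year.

≈ 66 years

One doubling takes 70/3.2 = 21.88 years.
8× is 3 doublings, so 3 × 21.88 ≈ 66 years.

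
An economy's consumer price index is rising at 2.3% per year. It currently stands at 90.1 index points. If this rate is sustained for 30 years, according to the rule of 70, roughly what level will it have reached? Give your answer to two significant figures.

about 180 index points

It doubles every 70/2.3 ≈ 30.43 years, so 30 years is 0.99 doublings.
2^0.99 ≈ 1.99; 90.1 × 1.99 ≈ 180 index points.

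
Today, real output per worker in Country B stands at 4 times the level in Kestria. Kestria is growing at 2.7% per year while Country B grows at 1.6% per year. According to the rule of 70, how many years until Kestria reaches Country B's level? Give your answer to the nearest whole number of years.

approximately 127 years

The growth-rate gap is 2.7% − 1.6% = 1.1 percentage points.
So the ratio between them halves every 70/1.1 ≈ 63.64 years.
A 4 times gap closes after 2 halvings: 2 × 63.64 ≈ 127 years.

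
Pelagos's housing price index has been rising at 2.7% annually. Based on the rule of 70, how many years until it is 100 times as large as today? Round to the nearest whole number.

about 172 years

One doubling takes 70/2.7 = 25.93 years.
Reaching 100× takes log₂(100) ≈ 6.64 doublings.
6.64 × 25.93 ≈ 172 years.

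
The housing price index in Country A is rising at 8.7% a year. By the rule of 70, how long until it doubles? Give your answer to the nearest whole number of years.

roughly 8 years

70/8.7 ≈ 8.05, so it doubles roughly every 8 years.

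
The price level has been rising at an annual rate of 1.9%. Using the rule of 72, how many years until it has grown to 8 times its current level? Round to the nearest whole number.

One doubling takes 72/1.9 = 37.89 years.
8× is 3 doublings, so 3 × 37.89 ≈ 114 years.

114 years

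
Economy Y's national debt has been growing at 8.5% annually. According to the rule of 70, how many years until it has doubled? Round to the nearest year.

70/8.5 ≈ 8.24, so it doubles roughly every 8 years.

approximately 8 years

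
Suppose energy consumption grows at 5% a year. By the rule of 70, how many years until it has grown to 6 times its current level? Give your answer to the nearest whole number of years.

At 5% it doubles every 70/5 ≈ 14.00 years.
Reaching 6× takes log₂(6) ≈ 2.58 doublings.
2.58 × 14.00 ≈ 36 years.

approximately 36 years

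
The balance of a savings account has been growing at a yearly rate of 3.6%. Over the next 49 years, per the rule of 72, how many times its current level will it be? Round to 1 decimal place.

≈ 5.5 times

Doubling time ≈ 72/3.6 = 20.00 years.
49 years / 20.00 ≈ 2.45 doublings → factor 2^2.45 ≈ 5.5.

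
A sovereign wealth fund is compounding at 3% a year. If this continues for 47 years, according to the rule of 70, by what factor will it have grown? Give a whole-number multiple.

At 3% one doubling takes ≈ 23.33 years; 47 years is 2 of them, so ×4.

about 4 times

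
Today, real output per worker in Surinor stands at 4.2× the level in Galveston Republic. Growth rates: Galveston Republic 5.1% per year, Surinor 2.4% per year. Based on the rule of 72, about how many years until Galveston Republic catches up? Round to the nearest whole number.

roughly 55 years

What matters is the difference: 2.7 pp.
Rule of 72 on the gap: the ratio halves every 72/2.7 ≈ 26.67 years.
A 4.2× gap takes log₂(4.2) ≈ 2.07 halvings to close: 2.07 × 26.67 ≈ 55 years.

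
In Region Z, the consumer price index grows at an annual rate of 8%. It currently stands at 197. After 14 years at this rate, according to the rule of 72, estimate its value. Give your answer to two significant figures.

It doubles every 72/8 ≈ 9.00 years, so 14 years is 1.56 doublings.
2^1.56 ≈ 2.95; 197 × 2.95 ≈ 580.

around 580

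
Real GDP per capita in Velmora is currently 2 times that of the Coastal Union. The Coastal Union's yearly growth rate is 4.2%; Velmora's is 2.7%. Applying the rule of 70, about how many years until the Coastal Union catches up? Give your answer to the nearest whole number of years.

about 47 years

What matters is the difference: 1.5 pp.
Rule of 70 on the gap: the ratio halves every 70/1.5 ≈ 46.67 years.
A 2 times gap closes after 1 halving: 1 × 46.67 ≈ 47 years.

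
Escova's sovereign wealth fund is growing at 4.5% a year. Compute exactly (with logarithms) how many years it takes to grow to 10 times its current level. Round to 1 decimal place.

t = ln(10) / ln(1 + 0.045) = 2.3026 / 0.044017 ≈ 52.31.

52.3 years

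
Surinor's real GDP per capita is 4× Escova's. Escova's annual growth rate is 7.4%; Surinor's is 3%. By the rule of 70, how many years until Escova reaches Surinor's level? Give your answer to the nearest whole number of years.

roughly 32 years

The growth-rate gap is 7.4% − 3% = 4.4 percentage points.
So the ratio between them halves every 70/4.4 ≈ 15.91 years.
A 4× gap closes after 2 halvings: 2 × 15.91 ≈ 32 years.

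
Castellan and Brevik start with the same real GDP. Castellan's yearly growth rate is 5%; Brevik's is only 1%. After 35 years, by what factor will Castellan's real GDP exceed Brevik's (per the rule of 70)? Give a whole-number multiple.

Rate gap = 5% − 1% = 4 points.
The ratio doubles every 70/4 ≈ 17.50 years.
35/17.50 ≈ 2.00 doublings → ratio ≈ 2^2.00 ≈ 4.

≈ 4 times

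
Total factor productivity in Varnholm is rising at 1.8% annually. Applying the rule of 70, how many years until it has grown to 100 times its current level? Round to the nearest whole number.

258 years

At 1.8% it doubles every 70/1.8 ≈ 38.89 years.
100× is log₂ 100 ≈ 6.64 doublings, so ≈ 6.64 × 38.89 = 258 years.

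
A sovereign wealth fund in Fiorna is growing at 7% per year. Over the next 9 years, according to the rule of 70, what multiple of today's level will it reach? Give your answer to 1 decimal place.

Doubling time ≈ 70/7 = 10.00 years.
9 years / 10.00 ≈ 0.90 doublings → factor 2^0.90 ≈ 1.9.

about 1.9 times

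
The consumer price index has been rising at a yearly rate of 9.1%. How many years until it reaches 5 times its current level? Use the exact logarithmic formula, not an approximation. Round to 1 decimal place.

18.5 years

t = ln(5) / ln(1 + 0.091) = 1.6094 / 0.087095 ≈ 18.48.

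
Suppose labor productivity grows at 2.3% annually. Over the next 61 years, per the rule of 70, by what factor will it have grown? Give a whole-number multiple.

roughly 4 times

Doubling time ≈ 70/2.3 = 30.43 years.
61/30.43 ≈ 2 doublings, so about 2^2 = 4×.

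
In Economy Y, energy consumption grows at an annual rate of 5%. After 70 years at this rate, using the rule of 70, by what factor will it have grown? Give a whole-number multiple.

32 times

Doubling time ≈ 70/5 = 14.00 years.
70/14.00 ≈ 5 doublings, so about 2^5 = 32×.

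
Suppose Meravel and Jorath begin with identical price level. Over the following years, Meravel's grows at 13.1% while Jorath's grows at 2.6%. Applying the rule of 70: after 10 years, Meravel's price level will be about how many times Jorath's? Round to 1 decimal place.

roughly 2.8 times

Meravel pulls ahead at 10.5 pp per year, so the ratio doubles every 70/10.5 ≈ 6.67 years.
In 10 years that's 1.50 doublings: 2^1.50 ≈ 2.8.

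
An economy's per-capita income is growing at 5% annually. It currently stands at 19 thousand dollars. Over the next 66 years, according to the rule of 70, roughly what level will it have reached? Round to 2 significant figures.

Doubling time ≈ 70/5 = 14.00 years.
66 years is 66/14.00 ≈ 4.71 doublings, a factor of 2^4.71 ≈ 26.17.
19 × 26.17 ≈ 500 thousand dollars.

roughly 500 thousand dollars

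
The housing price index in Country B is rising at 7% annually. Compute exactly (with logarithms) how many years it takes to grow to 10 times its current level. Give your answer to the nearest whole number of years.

34 years

t = ln(10) / ln(1 + 0.07) = 2.3026 / 0.067659 ≈ 34.03.
≈ 34 years.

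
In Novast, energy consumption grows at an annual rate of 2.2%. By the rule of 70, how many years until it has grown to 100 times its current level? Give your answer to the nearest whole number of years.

around 211 years

At 2.2% it doubles every 70/2.2 ≈ 31.82 years.
100× is log₂ 100 ≈ 6.64 doublings, so ≈ 6.64 × 31.82 = 211 years.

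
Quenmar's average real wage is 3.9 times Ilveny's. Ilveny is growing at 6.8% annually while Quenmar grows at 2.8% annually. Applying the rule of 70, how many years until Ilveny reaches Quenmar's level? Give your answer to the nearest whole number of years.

34 years

What matters is the difference: 4 pp.
Rule of 70 on the gap: the ratio halves every 70/4 ≈ 17.50 years.
A 3.9 times gap takes log₂(3.9) ≈ 1.96 halvings to close: 1.96 × 17.50 ≈ 34 years.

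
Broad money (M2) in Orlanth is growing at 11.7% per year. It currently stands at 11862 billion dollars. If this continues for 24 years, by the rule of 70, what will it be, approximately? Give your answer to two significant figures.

It doubles every 70/11.7 ≈ 5.98 years, so 24 years is 4.01 doublings.
2^4.01 ≈ 16.11; 11862 × 16.11 ≈ 190000 billion dollars.

roughly 190000 billion dollars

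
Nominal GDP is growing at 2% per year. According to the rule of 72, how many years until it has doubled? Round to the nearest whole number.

At 2%, doubling takes about 72/2 = 36.00 years.

around 36 years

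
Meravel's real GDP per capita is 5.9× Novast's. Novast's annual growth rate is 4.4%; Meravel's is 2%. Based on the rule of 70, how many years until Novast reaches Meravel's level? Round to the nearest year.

≈ 75 years

Novast gains on Meravel at 4.4% − 2% = 2.4 points a year.
At that relative rate the gap halves every 70/2.4 ≈ 29.17 years.
A 5.9× gap takes log₂(5.9) ≈ 2.56 halvings to close: 2.56 × 29.17 ≈ 75 years.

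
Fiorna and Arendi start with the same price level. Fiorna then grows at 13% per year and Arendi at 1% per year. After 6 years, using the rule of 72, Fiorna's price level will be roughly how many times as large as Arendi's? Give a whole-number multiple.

roughly 2 times

Only the 12-point difference matters.
72/12 ≈ 6.00 years per doubling of the ratio; 6 years gives 1.00 doublings, so ≈ 2×.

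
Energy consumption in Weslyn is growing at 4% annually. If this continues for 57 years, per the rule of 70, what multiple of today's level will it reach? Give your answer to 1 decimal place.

about 9.6 times

Doubling time ≈ 70/4 = 17.50 years.
57 years / 17.50 ≈ 3.26 doublings → factor 2^3.26 ≈ 9.6.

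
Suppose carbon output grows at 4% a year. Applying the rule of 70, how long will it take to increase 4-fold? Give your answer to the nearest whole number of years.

approximately 35 years

One doubling takes 70/4 = 17.50 years.
Getting to 4× needs 2 doublings: 2 × 17.50 ≈ 35 years.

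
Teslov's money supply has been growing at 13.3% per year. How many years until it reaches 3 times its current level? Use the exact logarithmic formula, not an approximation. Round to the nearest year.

9 years

t = ln(3) / ln(1 + 0.133) = 1.0986 / 0.124869 ≈ 8.80.
≈ 9 years.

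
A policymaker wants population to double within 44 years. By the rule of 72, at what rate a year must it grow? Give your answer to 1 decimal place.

1.6%

72 / 44 ≈ 1.64, so about 1.6% a year.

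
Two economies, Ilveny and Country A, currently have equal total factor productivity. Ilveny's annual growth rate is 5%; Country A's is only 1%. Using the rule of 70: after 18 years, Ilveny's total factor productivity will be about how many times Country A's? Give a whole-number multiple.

Ilveny pulls ahead at 4 pp per year, so the ratio doubles every 70/4 ≈ 17.50 years.
In 18 years that's 1.03 doublings: 2^1.03 ≈ 2.

approximately 2 times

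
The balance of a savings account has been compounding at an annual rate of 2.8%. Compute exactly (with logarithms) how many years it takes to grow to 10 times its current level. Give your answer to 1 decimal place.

83.4 years

t = ln(10) / ln(1 + 0.028) = 2.3026 / 0.027615 ≈ 83.38.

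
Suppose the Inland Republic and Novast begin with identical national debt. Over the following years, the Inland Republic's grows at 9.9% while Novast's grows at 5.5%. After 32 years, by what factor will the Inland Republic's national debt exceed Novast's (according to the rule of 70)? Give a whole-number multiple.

the Inland Republic pulls ahead at 4.4 pp per year, so the ratio doubles every 70/4.4 ≈ 15.91 years.
In 32 years that's 2.01 doublings: 2^2.01 ≈ 4.

roughly 4 times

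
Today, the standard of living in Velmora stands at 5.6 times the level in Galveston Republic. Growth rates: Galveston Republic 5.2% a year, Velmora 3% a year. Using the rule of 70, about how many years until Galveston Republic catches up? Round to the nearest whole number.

Galveston Republic gains on Velmora at 5.2% − 3% = 2.2 points a year.
At that relative rate the gap halves every 70/2.2 ≈ 31.82 years.
A 5.6 times gap takes log₂(5.6) ≈ 2.49 halvings to close: 2.49 × 31.82 ≈ 79 years.

roughly 79 years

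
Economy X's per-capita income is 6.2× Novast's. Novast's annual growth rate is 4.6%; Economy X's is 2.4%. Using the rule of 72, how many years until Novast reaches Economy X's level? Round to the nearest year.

roughly 86 years

Novast gains on Economy X at 4.6% − 2.4% = 2.2 points a year.
At that relative rate the gap halves every 72/2.2 ≈ 32.73 years.
A 6.2× gap takes log₂(6.2) ≈ 2.63 halvings to close: 2.63 × 32.73 ≈ 86 years.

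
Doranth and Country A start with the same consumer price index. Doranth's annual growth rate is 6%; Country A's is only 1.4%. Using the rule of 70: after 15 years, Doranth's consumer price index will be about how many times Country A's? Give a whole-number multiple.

roughly 2 times

Doranth pulls ahead at 4.6 pp per year, so the ratio doubles every 70/4.6 ≈ 15.22 years.
In 15 years that's 0.99 doublings: 2^0.99 ≈ 2.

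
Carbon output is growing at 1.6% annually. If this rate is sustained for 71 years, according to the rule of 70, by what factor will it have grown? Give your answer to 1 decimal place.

≈ 3.1 times

Doubles every ≈ 43.75 years (70/1.6).
71 years is 1.62 doublings; 2^1.62 ≈ 3.1×.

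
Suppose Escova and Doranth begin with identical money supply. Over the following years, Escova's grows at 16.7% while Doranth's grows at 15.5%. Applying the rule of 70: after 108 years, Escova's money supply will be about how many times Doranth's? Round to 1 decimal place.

around 3.6 times

Only the 1.2-point difference matters.
70/1.2 ≈ 58.33 years per doubling of the ratio; 108 years gives 1.85 doublings, so ≈ 3.6×.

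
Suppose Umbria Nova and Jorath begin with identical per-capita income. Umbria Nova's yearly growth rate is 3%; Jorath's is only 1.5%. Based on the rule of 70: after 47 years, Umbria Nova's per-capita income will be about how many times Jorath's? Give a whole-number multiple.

approximately 2 times

Rate gap = 3% − 1.5% = 1.5 points.
The ratio doubles every 70/1.5 ≈ 46.67 years.
47/46.67 ≈ 1.01 doublings → ratio ≈ 2^1.01 ≈ 2.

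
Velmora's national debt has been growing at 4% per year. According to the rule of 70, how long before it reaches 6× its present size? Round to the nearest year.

approximately 45 years

At 4% it doubles every 70/4 ≈ 17.50 years.
6× is log₂ 6 ≈ 2.58 doublings, so ≈ 2.58 × 17.50 = 45 years.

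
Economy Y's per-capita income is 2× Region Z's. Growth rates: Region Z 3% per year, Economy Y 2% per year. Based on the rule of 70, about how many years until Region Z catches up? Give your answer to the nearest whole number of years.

≈ 70 years

The growth-rate gap is 3% − 2% = 1 percentage point.
So the ratio between them halves every 70/1 ≈ 70.00 years.
A 2× gap closes after 1 halving: 1 × 70.00 ≈ 70 years.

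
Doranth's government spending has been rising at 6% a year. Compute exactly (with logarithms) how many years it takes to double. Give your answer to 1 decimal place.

11.9 years

t = ln(2) / ln(1 + 0.06) = 0.6931 / 0.058269 ≈ 11.89.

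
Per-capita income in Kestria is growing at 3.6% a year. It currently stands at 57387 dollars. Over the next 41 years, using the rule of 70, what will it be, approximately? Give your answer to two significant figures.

250000 dollars

It doubles every 70/3.6 ≈ 19.44 years, so 41 years is 2.11 doublings.
2^2.11 ≈ 4.32; 57387 × 4.32 ≈ 250000 dollars.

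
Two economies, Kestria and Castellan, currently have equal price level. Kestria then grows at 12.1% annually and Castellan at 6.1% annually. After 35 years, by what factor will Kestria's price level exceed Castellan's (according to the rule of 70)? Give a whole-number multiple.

Rate gap = 12.1% − 6.1% = 6 points.
The ratio doubles every 70/6 ≈ 11.67 years.
35/11.67 ≈ 3.00 doublings → ratio ≈ 2^3.00 ≈ 8.

roughly 8 times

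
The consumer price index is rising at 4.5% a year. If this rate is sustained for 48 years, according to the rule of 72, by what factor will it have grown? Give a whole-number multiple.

Doubling time ≈ 72/4.5 = 16.00 years.
48/16.00 ≈ 3 doublings, so about 2^3 = 8×.

8 times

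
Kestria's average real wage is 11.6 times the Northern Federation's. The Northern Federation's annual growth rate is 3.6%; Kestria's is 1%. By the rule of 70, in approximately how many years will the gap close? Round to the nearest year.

95 years

The growth-rate gap is 3.6% − 1% = 2.6 percentage points.
So the ratio between them halves every 70/2.6 ≈ 26.92 years.
An 11.6 times gap takes log₂(11.6) ≈ 3.54 halvings to close: 3.54 × 26.92 ≈ 95 years.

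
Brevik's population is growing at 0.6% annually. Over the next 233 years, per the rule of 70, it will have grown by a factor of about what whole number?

70/0.6 ≈ 116.67 years per doubling.
233 years fits 2 doublings: 2^2 = 4.

≈ 4 times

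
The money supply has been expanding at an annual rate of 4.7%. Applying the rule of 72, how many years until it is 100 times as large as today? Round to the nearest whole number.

One doubling takes 72/4.7 = 15.32 years.
100× is log₂ 100 ≈ 6.64 doublings, so ≈ 6.64 × 15.32 = 102 years.

roughly 102 years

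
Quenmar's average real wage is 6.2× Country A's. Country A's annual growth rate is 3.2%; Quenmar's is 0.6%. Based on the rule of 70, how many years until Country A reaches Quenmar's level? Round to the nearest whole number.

Country A gains on Quenmar at 3.2% − 0.6% = 2.6 points a year.
At that relative rate the gap halves every 70/2.6 ≈ 26.92 years.
A 6.2× gap takes log₂(6.2) ≈ 2.63 halvings to close: 2.63 × 26.92 ≈ 71 years.

roughly 71 years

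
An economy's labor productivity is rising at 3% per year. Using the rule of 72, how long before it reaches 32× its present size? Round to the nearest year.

≈ 120 years

At 3% it doubles every 72/3 ≈ 24.00 years.
32 = 2^5, so 5 doublings → 120 years.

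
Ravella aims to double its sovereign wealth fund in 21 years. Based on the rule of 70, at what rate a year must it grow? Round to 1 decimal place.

70 / 21 ≈ 3.33, so about 3.3% a year.

≈ 3.3%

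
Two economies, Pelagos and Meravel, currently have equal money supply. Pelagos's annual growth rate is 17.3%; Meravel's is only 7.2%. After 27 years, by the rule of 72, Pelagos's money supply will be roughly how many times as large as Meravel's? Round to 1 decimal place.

13.8 times

Only the 10.1-point difference matters.
72/10.1 ≈ 7.13 years per doubling of the ratio; 27 years gives 3.79 doublings, so ≈ 13.8×.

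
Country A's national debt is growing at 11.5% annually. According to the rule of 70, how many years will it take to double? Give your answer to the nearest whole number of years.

about 6 years

At 11.5%, doubling takes about 70/11.5 = 6.09 years.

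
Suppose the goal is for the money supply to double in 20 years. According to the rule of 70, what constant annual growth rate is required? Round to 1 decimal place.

roughly 3.5%

70 / 20 ≈ 3.50, so about 3.5% a year.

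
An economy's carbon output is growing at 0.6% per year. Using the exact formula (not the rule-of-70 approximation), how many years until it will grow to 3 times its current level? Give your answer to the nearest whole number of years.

t = ln(3) / ln(1 + 0.006) = 1.0986 / 0.005982 ≈ 183.65.
≈ 184 years.

184 years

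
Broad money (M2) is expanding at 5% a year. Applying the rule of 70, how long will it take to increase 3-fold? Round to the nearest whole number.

At 5% it doubles every 70/5 ≈ 14.00 years.
3× is log₂ 3 ≈ 1.58 doublings, so ≈ 1.58 × 14.00 = 22 years.

around 22 years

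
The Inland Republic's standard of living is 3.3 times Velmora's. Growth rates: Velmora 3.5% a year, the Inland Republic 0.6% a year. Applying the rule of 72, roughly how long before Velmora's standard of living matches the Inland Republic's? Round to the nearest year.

Velmora gains on the Inland Republic at 3.5% − 0.6% = 2.9 points a year.
At that relative rate the gap halves every 72/2.9 ≈ 24.83 years.
A 3.3 times gap takes log₂(3.3) ≈ 1.72 halvings to close: 1.72 × 24.83 ≈ 43 years.

roughly 43 years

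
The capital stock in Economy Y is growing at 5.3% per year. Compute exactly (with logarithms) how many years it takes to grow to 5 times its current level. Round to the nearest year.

t = ln(5) / ln(1 + 0.053) = 1.6094 / 0.051643 ≈ 31.16.
≈ 31 years.

31 years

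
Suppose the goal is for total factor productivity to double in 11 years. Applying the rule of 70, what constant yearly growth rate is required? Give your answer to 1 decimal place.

6.4%

70 / 11 ≈ 6.36, so about 6.4% per year.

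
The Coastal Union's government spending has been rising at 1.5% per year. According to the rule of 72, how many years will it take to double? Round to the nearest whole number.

72/1.5 ≈ 48.00, so it doubles roughly every 48 years.

around 48 years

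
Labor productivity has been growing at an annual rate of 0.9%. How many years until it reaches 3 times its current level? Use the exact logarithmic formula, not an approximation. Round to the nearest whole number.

t = ln(3) / ln(1 + 0.009) = 1.0986 / 0.008960 ≈ 122.61.
≈ 123 years.

123 years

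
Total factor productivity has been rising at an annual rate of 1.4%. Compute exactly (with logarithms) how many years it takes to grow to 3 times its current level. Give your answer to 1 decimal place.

79.0 years

t = ln(3) / ln(1 + 0.014) = 1.0986 / 0.013903 ≈ 79.02.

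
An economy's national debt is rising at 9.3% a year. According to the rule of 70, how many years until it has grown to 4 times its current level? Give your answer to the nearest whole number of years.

One doubling takes 70/9.3 = 7.53 years.
4× is 2 doublings, so 2 × 7.53 ≈ 15 years.

≈ 15 years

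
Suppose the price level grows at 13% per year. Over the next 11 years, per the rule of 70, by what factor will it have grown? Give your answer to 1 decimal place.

Doubles every ≈ 5.38 years (70/13).
11 years is 2.04 doublings; 2^2.04 ≈ 4.1×.

≈ 4.1 times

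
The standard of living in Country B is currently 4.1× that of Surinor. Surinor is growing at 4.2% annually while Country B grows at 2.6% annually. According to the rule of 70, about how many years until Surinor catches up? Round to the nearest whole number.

≈ 89 years

What matters is the difference: 1.6 pp.
Rule of 70 on the gap: the ratio halves every 70/1.6 ≈ 43.75 years.
A 4.1× gap takes log₂(4.1) ≈ 2.04 halvings to close: 2.04 × 43.75 ≈ 89 years.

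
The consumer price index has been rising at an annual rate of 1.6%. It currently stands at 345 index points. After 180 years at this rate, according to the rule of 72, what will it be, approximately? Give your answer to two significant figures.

5500 index points

Doubling time ≈ 72/1.6 = 45.00 years.
180 years is 180/45.00 ≈ 4.00 doublings, a factor of 2^4.00 ≈ 16.00.
345 × 16.00 ≈ 5500 index points.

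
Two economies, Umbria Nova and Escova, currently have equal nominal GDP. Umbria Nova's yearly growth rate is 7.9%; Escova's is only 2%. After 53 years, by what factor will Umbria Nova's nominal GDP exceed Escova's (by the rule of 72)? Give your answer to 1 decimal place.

around 20.3 times

Umbria Nova pulls ahead at 5.9 pp per year, so the ratio doubles every 72/5.9 ≈ 12.20 years.
In 53 years that's 4.34 doublings: 2^4.34 ≈ 20.3.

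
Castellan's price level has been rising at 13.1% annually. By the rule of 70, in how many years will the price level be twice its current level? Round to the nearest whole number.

≈ 5 years

Doubling time ≈ 70 / 13.1 = 5.34 years.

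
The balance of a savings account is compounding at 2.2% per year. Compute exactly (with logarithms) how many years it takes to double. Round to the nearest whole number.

t = ln(2) / ln(1 + 0.022) = 0.6931 / 0.021761 ≈ 31.85.
≈ 32 years.

32 years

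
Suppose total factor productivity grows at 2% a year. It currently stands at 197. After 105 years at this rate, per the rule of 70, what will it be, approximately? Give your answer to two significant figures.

Doubling time ≈ 70/2 = 35.00 years.
105 years is 105/35.00 ≈ 3.00 doublings, a factor of 2^3.00 ≈ 8.00.
197 × 8.00 ≈ 1600.

≈ 1600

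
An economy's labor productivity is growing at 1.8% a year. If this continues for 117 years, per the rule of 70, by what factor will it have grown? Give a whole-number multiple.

70/1.8 ≈ 38.89 years per doubling.
117 years fits 3 doublings: 2^3 = 8.

8 times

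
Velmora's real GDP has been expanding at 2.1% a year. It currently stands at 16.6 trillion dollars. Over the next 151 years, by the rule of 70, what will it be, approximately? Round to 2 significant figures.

roughly 380 trillion dollars

It doubles every 70/2.1 ≈ 33.33 years, so 151 years is 4.53 doublings.
2^4.53 ≈ 23.10; 16.6 × 23.10 ≈ 380 trillion dollars.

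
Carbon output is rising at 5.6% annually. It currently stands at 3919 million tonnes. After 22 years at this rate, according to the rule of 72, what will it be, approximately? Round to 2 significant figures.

≈ 13000 million tonnes

It doubles every 72/5.6 ≈ 12.86 years, so 22 years is 1.71 doublings.
2^1.71 ≈ 3.27; 3919 × 3.27 ≈ 13000 million tonnes.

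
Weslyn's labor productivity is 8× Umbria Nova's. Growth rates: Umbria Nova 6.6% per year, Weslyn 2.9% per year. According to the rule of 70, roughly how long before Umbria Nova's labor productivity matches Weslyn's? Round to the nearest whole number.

The growth-rate gap is 6.6% − 2.9% = 3.7 percentage points.
So the ratio between them halves every 70/3.7 ≈ 18.92 years.
An 8× gap closes after 3 halvings: 3 × 18.92 ≈ 57 years.

≈ 57 years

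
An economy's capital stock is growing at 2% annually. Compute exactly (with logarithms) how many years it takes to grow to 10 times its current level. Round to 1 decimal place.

116.3 years

t = ln(10) / ln(1 + 0.02) = 2.3026 / 0.019803 ≈ 116.28.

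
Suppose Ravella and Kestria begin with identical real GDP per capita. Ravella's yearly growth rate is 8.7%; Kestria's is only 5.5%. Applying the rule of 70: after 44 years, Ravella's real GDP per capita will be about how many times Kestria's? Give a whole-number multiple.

Rate gap = 8.7% − 5.5% = 3.2 points.
The ratio doubles every 70/3.2 ≈ 21.88 years.
44/21.88 ≈ 2.01 doublings → ratio ≈ 2^2.01 ≈ 4.

≈ 4 times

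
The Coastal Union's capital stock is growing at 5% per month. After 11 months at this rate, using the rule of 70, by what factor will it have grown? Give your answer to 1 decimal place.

Doubles every ≈ 14.00 months (70/5).
11 months is 0.79 doublings; 2^0.79 ≈ 1.7×.

about 1.7 times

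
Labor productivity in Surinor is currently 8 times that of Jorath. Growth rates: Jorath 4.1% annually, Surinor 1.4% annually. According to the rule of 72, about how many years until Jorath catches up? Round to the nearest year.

Jorath gains on Surinor at 4.1% − 1.4% = 2.7 points a year.
At that relative rate the gap halves every 72/2.7 ≈ 26.67 years.
An 8 times gap closes after 3 halvings: 3 × 26.67 ≈ 80 years.

≈ 80 years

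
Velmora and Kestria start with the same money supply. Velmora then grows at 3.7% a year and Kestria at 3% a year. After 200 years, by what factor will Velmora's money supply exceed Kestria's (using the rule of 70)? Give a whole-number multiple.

roughly 4 times

Only the 0.7-point difference matters.
70/0.7 ≈ 100.00 years per doubling of the ratio; 200 years gives 2.00 doublings, so ≈ 4×.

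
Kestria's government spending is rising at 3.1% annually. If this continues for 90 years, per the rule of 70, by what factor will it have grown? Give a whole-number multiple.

about 16 times

Doubling time ≈ 70/3.1 = 22.58 years.
90/22.58 ≈ 4 doublings, so about 2^4 = 16×.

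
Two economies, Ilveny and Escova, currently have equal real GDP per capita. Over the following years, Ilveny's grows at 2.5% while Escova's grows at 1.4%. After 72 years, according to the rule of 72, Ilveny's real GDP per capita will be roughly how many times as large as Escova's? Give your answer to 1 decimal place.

Ilveny pulls ahead at 1.1 pp per year, so the ratio doubles every 72/1.1 ≈ 65.45 years.
In 72 years that's 1.10 doublings: 2^1.10 ≈ 2.1.

2.1 times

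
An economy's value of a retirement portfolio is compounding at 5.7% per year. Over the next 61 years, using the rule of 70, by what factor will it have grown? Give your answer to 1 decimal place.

approximately 31.3 times

Doubles every ≈ 12.28 years (70/5.7).
61 years is 4.97 doublings; 2^4.97 ≈ 31.3×.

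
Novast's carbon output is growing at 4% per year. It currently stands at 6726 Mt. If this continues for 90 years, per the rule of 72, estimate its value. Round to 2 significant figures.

roughly 220000 Mt

It doubles every 72/4 ≈ 18.00 years, so 90 years is 5.00 doublings.
2^5.00 ≈ 32.00; 6726 × 32.00 ≈ 220000 Mt.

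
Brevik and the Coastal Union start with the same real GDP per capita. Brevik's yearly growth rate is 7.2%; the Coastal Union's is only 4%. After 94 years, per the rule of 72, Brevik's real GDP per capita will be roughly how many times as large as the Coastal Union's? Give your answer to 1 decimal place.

Rate gap = 7.2% − 4% = 3.2 points.
The ratio doubles every 72/3.2 ≈ 22.50 years.
94/22.50 ≈ 4.18 doublings → ratio ≈ 2^4.18 ≈ 18.1.

around 18.1 times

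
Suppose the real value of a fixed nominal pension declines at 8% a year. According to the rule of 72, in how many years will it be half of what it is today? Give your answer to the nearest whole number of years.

Halving time ≈ 72 / 8 = 9.00 → 9 years.

about 9 years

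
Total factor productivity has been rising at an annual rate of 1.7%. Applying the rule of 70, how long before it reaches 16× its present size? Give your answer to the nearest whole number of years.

about 165 years

Doubling time ≈ 70/1.7 = 41.18 years.
Getting to 16× needs 4 doublings: 4 × 41.18 ≈ 165 years.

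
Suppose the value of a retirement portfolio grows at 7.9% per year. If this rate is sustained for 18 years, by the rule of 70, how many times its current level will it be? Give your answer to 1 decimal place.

4.1 times

Doubles every ≈ 8.86 years (70/7.9).
18 years is 2.03 doublings; 2^2.03 ≈ 4.1×.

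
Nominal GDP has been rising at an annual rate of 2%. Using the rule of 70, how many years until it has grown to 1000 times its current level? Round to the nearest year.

approximately 349 years

One doubling takes 70/2 = 35.00 years.
Reaching 1000× takes log₂(1000) ≈ 9.97 doublings.
9.97 × 35.00 ≈ 349 years.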